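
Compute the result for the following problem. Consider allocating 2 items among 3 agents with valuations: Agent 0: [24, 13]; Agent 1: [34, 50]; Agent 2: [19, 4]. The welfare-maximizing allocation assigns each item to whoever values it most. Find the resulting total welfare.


Step 1: For each item, find the maximum value among all agents.
Step 2: Item 0 -> Agent 1 (value 34)
Step 3: Item 1 -> Agent 1 (value 50)
Step 4: Total welfare = 34 + 50 = 84

84


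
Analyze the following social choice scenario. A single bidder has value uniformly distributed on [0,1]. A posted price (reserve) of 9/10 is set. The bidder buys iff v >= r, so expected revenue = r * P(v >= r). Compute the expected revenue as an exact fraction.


Step 1: Posted price r = 9/10, value support [0,1]
Step 2: P(v >= r) = (1 - 9/10)/1 = 1/10
Step 3: Expected revenue = r * P(v >= r) = 9/10 * 1/10
Step 4: Revenue = 9/100

9/100


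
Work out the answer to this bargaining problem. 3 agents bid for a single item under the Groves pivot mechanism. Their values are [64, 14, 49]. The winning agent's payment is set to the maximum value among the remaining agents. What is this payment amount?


Step 1: The efficient winner is agent 0 with value 64
Step 2: Other agents' values: [14, 49]
Step 3: Pivot payment = max(others) = 49
Step 4: The winner pays 49

49


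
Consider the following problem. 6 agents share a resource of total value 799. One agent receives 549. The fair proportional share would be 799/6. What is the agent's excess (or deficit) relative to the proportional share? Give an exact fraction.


Step 1: Proportional share = 799/6
Step 2: Agent's actual allocation = 549
Step 3: Excess = 549 - 799/6 = 2495/6

2495/6


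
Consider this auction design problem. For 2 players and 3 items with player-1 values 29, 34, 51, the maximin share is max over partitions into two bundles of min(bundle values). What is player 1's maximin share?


Step 1: Item values = 29, 34, 51
Step 2: Enumerate all 2-bundle partitions and take the smaller bundle:
  Partition 1: {29} vs {34,51} -> bundles 29, 85; min = 29
  Partition 2: {34} vs {29,51} -> bundles 34, 80; min = 34
  Partition 3: {51} vs {29,34} -> bundles 51, 63; min = 51
Step 3: MMS = max(29, 34, 51) = 51

51


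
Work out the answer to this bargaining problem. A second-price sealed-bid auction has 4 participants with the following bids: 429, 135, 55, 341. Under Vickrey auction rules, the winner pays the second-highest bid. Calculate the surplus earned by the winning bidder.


Step 1: Sort bids in descending order: 429, 341, 135, 55
Step 2: The winning bid is the highest: 429
Step 3: The payment equals the second-highest bid: 341
Step 4: Surplus = winner's bid - payment = 429 - 341 = 88

88


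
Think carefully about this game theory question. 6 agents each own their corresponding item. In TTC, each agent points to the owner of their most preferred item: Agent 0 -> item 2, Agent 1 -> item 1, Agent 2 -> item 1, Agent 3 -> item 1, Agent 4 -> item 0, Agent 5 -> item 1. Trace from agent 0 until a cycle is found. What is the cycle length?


Step 1: Trace the pointer graph from agent 0: 0 -> 2 -> 1 -> 1
Step 2: A cycle is detected when we revisit agent 1
Step 3: The cycle is: 1 -> 1
Step 4: Cycle length = 1

1


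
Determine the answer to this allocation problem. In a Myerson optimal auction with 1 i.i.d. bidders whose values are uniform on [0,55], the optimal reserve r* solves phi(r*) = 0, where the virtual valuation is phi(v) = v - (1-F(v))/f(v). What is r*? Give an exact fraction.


Step 1: For U[0,55], F(v) = v/55 and f(v) = 1/55
Step 2: phi(v) = v - (1 - v/55)/(1/55) = v - (55 - v) = 2v - 55
Step 3: Set phi(r*) = 0: 2r* - 55 = 0
Step 4: r* = 55/2 (the number of bidders n = 1 does not enter)

55/2


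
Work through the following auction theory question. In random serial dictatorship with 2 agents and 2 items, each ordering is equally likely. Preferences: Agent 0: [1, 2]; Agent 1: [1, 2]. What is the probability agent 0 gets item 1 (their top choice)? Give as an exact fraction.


Step 1: Agent 0 wants item 1
Step 2: There are 2 possible orderings of agents
Step 3: In 1 orderings, agent 0 gets item 1
Step 4: Probability = 1/2

1/2


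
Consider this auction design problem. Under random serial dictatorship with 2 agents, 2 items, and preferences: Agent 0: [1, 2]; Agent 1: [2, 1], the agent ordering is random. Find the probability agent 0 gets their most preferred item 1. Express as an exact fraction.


Step 1: Agent 0 wants item 1
Step 2: There are 2 possible orderings of agents
Step 3: In 2 orderings, agent 0 gets item 1
Step 4: Probability = 2/2 = 1

1


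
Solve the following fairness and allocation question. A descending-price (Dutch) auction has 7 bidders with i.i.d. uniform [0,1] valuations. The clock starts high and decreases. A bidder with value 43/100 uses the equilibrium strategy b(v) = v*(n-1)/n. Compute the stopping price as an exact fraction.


Step 1: Dutch auctions are strategically equivalent to first-price auctions
Step 2: The equilibrium bid is b(v) = v*(n-1)/n
Step 3: b = 43/100 * 6/7
Step 4: b = 129/350

129/350


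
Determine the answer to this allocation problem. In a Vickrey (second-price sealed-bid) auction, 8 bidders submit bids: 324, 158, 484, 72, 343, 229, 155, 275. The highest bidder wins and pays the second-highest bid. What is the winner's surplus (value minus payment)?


Step 1: Sort bids in descending order: 484, 343, 324, 275, 229, 158, 155, 72
Step 2: The winning bid is the highest: 484
Step 3: The payment equals the second-highest bid: 343
Step 4: Surplus = winner's bid - payment = 484 - 343 = 141

141


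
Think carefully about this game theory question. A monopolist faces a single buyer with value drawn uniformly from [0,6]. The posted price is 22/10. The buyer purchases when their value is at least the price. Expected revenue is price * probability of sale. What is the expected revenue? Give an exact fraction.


Step 1: Posted price r = 11/5, value support [0,6]
Step 2: P(v >= r) = (6 - 11/5)/6 = 19/30
Step 3: Expected revenue = r * P(v >= r) = 11/5 * 19/30
Step 4: Revenue = 209/150

209/150


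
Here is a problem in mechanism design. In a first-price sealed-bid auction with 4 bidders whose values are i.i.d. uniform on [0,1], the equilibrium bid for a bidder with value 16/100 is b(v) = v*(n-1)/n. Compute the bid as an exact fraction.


Step 1: The symmetric BNE bidding function is b(v) = v * (n-1) / n
Step 2: Substitute v = 4/25 and n = 4
Step 3: b = 4/25 * 3/4
Step 4: b = 3/25

3/25


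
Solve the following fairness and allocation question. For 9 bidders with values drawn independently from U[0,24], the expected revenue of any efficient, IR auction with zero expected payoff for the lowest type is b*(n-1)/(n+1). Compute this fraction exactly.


Step 1: By Revenue Equivalence, expected revenue = b*(n-1)/(n+1)
Step 2: Substituting n = 9, b = 24
Step 3: Revenue = 24*(9-1)/(9+1) = 24*8/10
Step 4: Revenue = 192/10 = 96/5

96/5


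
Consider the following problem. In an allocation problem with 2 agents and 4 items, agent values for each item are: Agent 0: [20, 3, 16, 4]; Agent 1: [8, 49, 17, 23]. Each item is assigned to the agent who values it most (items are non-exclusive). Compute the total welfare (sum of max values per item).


Step 1: For each item, find the maximum value among all agents.
Step 2: Item 0 -> Agent 0 (value 20)
Step 3: Item 1 -> Agent 1 (value 49)
Step 4: Item 2 -> Agent 1 (value 17)
Step 5: Item 3 -> Agent 1 (value 23)
Step 6: Total welfare = 20 + 49 + 17 + 23 = 109

109


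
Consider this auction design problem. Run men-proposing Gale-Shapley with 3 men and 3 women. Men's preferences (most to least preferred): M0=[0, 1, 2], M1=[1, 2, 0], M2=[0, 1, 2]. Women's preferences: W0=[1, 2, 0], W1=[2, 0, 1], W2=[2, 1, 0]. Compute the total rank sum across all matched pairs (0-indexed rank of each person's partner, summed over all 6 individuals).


Step 1: Run Gale-Shapley (men propose, women hold best offer):
  M0 proposes to W0; she accepts
  M1 proposes to W1; she accepts
  M2 proposes to W0; she switches from M0
  M0 proposes to W1; she switches from M1
  M1 proposes to W2; she accepts
Step 2: Final matching: W0-M2, W1-M0, W2-M1
Step 3: 0-indexed ranks (man's rank of his match, then woman's): 0 + 1 + 1 + 1 + 1 + 1
Step 4: Total rank sum = 5

5


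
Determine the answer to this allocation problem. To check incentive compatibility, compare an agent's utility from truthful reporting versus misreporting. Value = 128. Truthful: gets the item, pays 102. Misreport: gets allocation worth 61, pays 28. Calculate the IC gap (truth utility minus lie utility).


Step 1: U(truth) = value - payment = 128 - 102 = 26
Step 2: U(lie) = allocation - payment = 61 - 28 = 33
Step 3: IC gap = 26 - 33 = -7

-7


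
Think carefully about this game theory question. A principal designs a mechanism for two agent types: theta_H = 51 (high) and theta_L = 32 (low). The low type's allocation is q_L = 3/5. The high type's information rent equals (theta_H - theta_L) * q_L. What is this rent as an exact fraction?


Step 1: theta_H - theta_L = 51 - 32 = 19
Step 2: Information rent = (theta_H - theta_L) * q_L
Step 3: = 19 * 3/5
Step 4: = 57/5

57/5


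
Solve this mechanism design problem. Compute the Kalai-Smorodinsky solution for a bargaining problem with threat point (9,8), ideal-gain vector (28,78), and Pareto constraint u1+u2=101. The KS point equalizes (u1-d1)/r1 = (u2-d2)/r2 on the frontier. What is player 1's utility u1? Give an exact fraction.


Step 1: At the KS point, (u1-d1)/r1 = (u2-d2)/r2 = t and u1+u2 = 101
Step 2: u1 = d1 + r1*t and u2 = d2 + r2*t, so (d1 + r1*t) + (d2 + r2*t) = 101
Step 3: t = (101 - 9 - 8)/(28 + 78) = 84/106 = 42/53
Step 4: u1 = d1 + r1*t = 9 + 28 * 42/53 = 1653/53
Step 5: (Check: u2 = d2 + r2*t = 3700/53; u1+u2 = 1653/53 + 3700/53 = 101, on the frontier.)

1653/53


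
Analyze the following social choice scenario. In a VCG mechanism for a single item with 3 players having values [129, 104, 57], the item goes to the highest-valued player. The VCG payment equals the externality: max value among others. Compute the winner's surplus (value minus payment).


Step 1: The winner is the agent with the highest value: agent 0 with value 129
Step 2: Values of other agents: [104, 57]
Step 3: VCG payment = max of others' values = 104
Step 4: Surplus = 129 - 104 = 25

25


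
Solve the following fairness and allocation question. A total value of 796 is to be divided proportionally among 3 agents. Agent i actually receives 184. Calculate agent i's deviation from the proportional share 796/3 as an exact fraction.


Step 1: Proportional share = 796/3
Step 2: Agent's actual allocation = 184
Step 3: Excess = 184 - 796/3 = -244/3

-244/3


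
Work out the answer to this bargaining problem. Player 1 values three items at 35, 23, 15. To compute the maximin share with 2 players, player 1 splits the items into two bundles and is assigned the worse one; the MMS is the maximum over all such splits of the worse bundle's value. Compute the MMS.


Step 1: Item values = 35, 23, 15
Step 2: Enumerate all 2-bundle partitions and take the smaller bundle:
  Partition 1: {35} vs {23,15} -> bundles 35, 38; min = 35
  Partition 2: {23} vs {35,15} -> bundles 23, 50; min = 23
  Partition 3: {15} vs {35,23} -> bundles 15, 58; min = 15
Step 3: MMS = max(35, 23, 15) = 35

35


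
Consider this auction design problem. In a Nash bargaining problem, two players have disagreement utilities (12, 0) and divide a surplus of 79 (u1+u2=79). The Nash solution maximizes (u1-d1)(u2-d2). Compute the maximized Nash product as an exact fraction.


Step 1: The Nash solution splits surplus symmetrically above the disagreement point
Step 2: u1 = (total + d1 - d2)/2 = (79 + 12 - 0)/2 = 91/2
Step 3: u2 = (total - d1 + d2)/2 = (79 - 12 + 0)/2 = 67/2
Step 4: Nash product = (91/2 - 12) * (67/2 - 0)
Step 5: = 67/2 * 67/2 = 4489/4

4489/4


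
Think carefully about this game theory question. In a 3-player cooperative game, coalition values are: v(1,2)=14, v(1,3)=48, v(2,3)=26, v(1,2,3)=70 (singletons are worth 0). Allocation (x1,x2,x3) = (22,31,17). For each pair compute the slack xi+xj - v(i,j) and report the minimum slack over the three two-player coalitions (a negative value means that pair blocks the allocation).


Step 1: Slack for coalition (1,2): x1+x2 - v12 = 53 - 14 = 39
Step 2: Slack for coalition (1,3): x1+x3 - v13 = 39 - 48 = -9
Step 3: Slack for coalition (2,3): x2+x3 - v23 = 48 - 26 = 22
Step 4: Minimum slack = min(39, -9, 22) = -9, attained by (1,3); coalition (1,3) can block (slack < 0), so the allocation is not in the core

-9


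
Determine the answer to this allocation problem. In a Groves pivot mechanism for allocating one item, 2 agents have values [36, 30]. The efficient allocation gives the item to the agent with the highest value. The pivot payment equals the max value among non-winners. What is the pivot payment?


Step 1: The efficient winner is agent 0 with value 36
Step 2: Other agents' values: [30]
Step 3: Pivot payment = max(others) = 30
Step 4: The winner pays 30

30


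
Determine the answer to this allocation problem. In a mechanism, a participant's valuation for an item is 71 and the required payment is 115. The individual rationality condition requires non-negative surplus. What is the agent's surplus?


Step 1: Surplus = value - payment = 71 - 115 = -44
Step 2: IR is violated (surplus < 0)

-44


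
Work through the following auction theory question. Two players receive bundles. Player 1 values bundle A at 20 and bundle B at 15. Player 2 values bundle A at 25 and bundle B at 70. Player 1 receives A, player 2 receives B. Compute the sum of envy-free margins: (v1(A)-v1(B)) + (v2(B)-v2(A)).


Step 1: Player 1's margin = v1(A) - v1(B) = 20 - 15 = 5
Step 2: Player 2's margin = v2(B) - v2(A) = 70 - 25 = 45
Step 3: Total margin = 5 + 45 = 50

50


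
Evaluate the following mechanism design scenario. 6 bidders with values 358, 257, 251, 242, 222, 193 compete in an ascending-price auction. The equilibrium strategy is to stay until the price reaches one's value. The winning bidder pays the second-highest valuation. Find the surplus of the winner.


Step 1: Identify the highest value: 358
Step 2: Identify the second-highest value: 257
Step 3: The final price = second-highest value = 257
Step 4: Surplus = 358 - 257 = 101

101


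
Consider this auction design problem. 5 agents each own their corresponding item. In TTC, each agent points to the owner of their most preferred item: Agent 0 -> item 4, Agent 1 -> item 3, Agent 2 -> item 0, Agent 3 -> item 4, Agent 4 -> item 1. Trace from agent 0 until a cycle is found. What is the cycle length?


Step 1: Trace the pointer graph from agent 0: 0 -> 4 -> 1 -> 3 -> 4
Step 2: A cycle is detected when we revisit agent 4
Step 3: The cycle is: 4 -> 1 -> 3 -> 4
Step 4: Cycle length = 3

3


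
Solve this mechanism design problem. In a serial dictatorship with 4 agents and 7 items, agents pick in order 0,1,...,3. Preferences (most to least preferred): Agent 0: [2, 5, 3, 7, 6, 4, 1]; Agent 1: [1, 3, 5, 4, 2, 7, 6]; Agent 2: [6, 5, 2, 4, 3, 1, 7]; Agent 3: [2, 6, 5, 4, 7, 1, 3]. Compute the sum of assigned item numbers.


Step 1: Agent 0 picks item 2
Step 2: Agent 1 picks item 1
Step 3: Agent 2 picks item 6
Step 4: Agent 3 picks item 5
Step 5: Sum = 2 + 1 + 6 + 5 = 14

14


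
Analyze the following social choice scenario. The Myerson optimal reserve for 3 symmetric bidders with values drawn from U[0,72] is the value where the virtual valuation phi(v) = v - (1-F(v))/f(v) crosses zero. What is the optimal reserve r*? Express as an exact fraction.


Step 1: For U[0,72], F(v) = v/72 and f(v) = 1/72
Step 2: phi(v) = v - (1 - v/72)/(1/72) = v - (72 - v) = 2v - 72
Step 3: Set phi(r*) = 0: 2r* - 72 = 0
Step 4: r* = 72/2 = 36 (the number of bidders n = 3 does not enter)

36


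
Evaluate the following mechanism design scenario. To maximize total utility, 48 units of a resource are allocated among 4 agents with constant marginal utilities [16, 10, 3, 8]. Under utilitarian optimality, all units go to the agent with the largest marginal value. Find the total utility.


Step 1: The marginal utilities are [16, 10, 3, 8]
Step 2: The highest marginal utility is 16
Step 3: All 48 units go to that agent
Step 4: Total utility = 16 * 48 = 768

768


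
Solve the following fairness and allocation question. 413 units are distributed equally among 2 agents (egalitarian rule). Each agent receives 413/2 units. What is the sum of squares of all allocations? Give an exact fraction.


Step 1: Each agent's share = 413/2
Step 2: Square of each share = (413/2)^2 = 170569/4
Step 3: Sum of squares = 2 * 170569/4 = 170569/2

170569/2


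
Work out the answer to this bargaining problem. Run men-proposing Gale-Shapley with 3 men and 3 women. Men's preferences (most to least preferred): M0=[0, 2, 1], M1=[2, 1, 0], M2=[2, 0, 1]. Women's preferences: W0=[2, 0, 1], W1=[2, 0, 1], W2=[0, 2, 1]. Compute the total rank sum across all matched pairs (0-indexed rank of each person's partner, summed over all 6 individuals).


Step 1: Run Gale-Shapley (men propose, women hold best offer):
  M0 proposes to W0; she accepts
  M1 proposes to W2; she accepts
  M2 proposes to W2; she switches from M1
  M1 proposes to W1; she accepts
Step 2: Final matching: W0-M0, W1-M1, W2-M2
Step 3: 0-indexed ranks (man's rank of his match, then woman's): 0 + 1 + 1 + 2 + 0 + 1
Step 4: Total rank sum = 5

5


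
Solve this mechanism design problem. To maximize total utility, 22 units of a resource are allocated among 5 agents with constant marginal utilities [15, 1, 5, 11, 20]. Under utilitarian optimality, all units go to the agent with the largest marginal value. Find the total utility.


Step 1: The marginal utilities are [15, 1, 5, 11, 20]
Step 2: The highest marginal utility is 20
Step 3: All 22 units go to that agent
Step 4: Total utility = 20 * 22 = 440

440


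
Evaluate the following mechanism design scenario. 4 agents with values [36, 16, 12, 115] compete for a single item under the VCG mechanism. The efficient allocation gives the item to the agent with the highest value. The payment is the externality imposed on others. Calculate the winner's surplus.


Step 1: The winner is the agent with the highest value: agent 3 with value 115
Step 2: Values of other agents: [36, 16, 12]
Step 3: VCG payment = max of others' values = 36
Step 4: Surplus = 115 - 36 = 79

79


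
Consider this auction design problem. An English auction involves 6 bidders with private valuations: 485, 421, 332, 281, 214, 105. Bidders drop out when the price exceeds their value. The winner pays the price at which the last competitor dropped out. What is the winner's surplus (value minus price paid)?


Step 1: Identify the highest value: 485
Step 2: Identify the second-highest value: 421
Step 3: The final price = second-highest value = 421
Step 4: Surplus = 485 - 421 = 64

64


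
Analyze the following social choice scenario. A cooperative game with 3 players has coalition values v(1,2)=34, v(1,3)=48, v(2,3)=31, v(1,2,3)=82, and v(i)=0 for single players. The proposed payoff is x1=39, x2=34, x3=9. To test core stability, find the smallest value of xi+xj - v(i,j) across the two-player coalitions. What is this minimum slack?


Step 1: Slack for coalition (1,2): x1+x2 - v12 = 73 - 34 = 39
Step 2: Slack for coalition (1,3): x1+x3 - v13 = 48 - 48 = 0
Step 3: Slack for coalition (2,3): x2+x3 - v23 = 43 - 31 = 12
Step 4: Minimum slack = min(39, 0, 12) = 0, attained by (1,3); no pair can gain by deviating, so the allocation is in the core

0


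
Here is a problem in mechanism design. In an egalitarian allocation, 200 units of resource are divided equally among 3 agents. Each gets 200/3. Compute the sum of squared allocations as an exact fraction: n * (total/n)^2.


Step 1: Each agent's share = 200/3
Step 2: Square of each share = (200/3)^2 = 40000/9
Step 3: Sum of squares = 3 * 40000/9 = 40000/3

40000/3


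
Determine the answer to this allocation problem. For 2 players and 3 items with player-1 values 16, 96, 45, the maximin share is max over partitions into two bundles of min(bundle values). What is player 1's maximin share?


Step 1: Item values = 16, 96, 45
Step 2: Enumerate all 2-bundle partitions and take the smaller bundle:
  Partition 1: {16} vs {96,45} -> bundles 16, 141; min = 16
  Partition 2: {96} vs {16,45} -> bundles 96, 61; min = 61
  Partition 3: {45} vs {16,96} -> bundles 45, 112; min = 45
Step 3: MMS = max(16, 61, 45) = 61

61


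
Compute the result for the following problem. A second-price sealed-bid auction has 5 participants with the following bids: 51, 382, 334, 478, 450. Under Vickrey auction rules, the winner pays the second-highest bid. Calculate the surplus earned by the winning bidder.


Step 1: Sort bids in descending order: 478, 450, 382, 334, 51
Step 2: The winning bid is the highest: 478
Step 3: The payment equals the second-highest bid: 450
Step 4: Surplus = winner's bid - payment = 478 - 450 = 28

28


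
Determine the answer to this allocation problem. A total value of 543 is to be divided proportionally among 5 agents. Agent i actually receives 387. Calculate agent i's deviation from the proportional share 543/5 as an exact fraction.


Step 1: Proportional share = 543/5
Step 2: Agent's actual allocation = 387
Step 3: Excess = 387 - 543/5 = 1392/5

1392/5


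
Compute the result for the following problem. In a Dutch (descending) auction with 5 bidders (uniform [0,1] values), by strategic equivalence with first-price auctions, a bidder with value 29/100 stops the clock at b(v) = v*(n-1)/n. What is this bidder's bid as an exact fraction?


Step 1: Dutch auctions are strategically equivalent to first-price auctions
Step 2: The equilibrium bid is b(v) = v*(n-1)/n
Step 3: b = 29/100 * 4/5
Step 4: b = 29/125

29/125


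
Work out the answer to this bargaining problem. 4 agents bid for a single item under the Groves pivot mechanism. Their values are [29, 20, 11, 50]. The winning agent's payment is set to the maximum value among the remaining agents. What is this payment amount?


Step 1: The efficient winner is agent 3 with value 50
Step 2: Other agents' values: [29, 20, 11]
Step 3: Pivot payment = max(others) = 29
Step 4: The winner pays 29

29


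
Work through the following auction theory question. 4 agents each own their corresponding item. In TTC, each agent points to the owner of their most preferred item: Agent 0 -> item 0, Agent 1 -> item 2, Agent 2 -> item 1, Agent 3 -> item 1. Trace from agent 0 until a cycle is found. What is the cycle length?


Step 1: Trace the pointer graph from agent 0: 0 -> 0
Step 2: A cycle is detected when we revisit agent 0
Step 3: The cycle is: 0 -> 0
Step 4: Cycle length = 1

1


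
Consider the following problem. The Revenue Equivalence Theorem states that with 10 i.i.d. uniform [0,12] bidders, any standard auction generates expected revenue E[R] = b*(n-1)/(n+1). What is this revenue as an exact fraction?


Step 1: By Revenue Equivalence, expected revenue = b*(n-1)/(n+1)
Step 2: Substituting n = 10, b = 12
Step 3: Revenue = 12*(10-1)/(10+1) = 12*9/11
Step 4: Revenue = 108/11

108/11


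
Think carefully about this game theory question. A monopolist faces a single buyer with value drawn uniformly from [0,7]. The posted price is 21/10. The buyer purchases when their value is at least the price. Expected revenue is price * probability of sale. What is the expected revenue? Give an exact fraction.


Step 1: Posted price r = 21/10, value support [0,7]
Step 2: P(v >= r) = (7 - 21/10)/7 = 7/10
Step 3: Expected revenue = r * P(v >= r) = 21/10 * 7/10
Step 4: Revenue = 147/100

147/100


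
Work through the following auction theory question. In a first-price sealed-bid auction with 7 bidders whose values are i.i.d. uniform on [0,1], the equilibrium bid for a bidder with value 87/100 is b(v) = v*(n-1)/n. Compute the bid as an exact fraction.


Step 1: The symmetric BNE bidding function is b(v) = v * (n-1) / n
Step 2: Substitute v = 87/100 and n = 7
Step 3: b = 87/100 * 6/7
Step 4: b = 261/350

261/350


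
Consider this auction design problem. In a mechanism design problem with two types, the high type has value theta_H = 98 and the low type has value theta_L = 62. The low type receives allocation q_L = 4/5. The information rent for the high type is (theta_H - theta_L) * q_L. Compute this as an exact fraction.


Step 1: theta_H - theta_L = 98 - 62 = 36
Step 2: Information rent = (theta_H - theta_L) * q_L
Step 3: = 36 * 4/5
Step 4: = 144/5

144/5


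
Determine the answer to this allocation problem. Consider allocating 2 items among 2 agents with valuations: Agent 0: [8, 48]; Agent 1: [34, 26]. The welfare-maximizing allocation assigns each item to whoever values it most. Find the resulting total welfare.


Step 1: For each item, find the maximum value among all agents.
Step 2: Item 0 -> Agent 1 (value 34)
Step 3: Item 1 -> Agent 0 (value 48)
Step 4: Total welfare = 34 + 48 = 82

82


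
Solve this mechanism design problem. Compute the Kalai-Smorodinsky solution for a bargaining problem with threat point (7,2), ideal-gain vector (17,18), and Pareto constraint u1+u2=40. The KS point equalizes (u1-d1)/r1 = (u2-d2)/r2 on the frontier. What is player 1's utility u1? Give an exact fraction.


Step 1: At the KS point, (u1-d1)/r1 = (u2-d2)/r2 = t and u1+u2 = 40
Step 2: u1 = d1 + r1*t and u2 = d2 + r2*t, so (d1 + r1*t) + (d2 + r2*t) = 40
Step 3: t = (40 - 7 - 2)/(17 + 18) = 31/35
Step 4: u1 = d1 + r1*t = 7 + 17 * 31/35 = 772/35
Step 5: (Check: u2 = d2 + r2*t = 628/35; u1+u2 = 772/35 + 628/35 = 40, on the frontier.)

772/35


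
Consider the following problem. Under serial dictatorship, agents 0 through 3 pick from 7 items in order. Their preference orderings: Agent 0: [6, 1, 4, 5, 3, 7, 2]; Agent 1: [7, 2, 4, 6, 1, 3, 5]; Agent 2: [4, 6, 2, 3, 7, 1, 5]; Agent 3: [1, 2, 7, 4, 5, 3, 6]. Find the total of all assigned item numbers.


Step 1: Agent 0 picks item 6
Step 2: Agent 1 picks item 7
Step 3: Agent 2 picks item 4
Step 4: Agent 3 picks item 1
Step 5: Sum = 6 + 7 + 4 + 1 = 18

18


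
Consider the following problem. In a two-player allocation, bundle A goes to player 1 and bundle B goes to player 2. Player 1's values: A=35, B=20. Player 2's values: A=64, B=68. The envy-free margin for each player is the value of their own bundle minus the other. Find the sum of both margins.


Step 1: Player 1's margin = v1(A) - v1(B) = 35 - 20 = 15
Step 2: Player 2's margin = v2(B) - v2(A) = 68 - 64 = 4
Step 3: Total margin = 15 + 4 = 19

19


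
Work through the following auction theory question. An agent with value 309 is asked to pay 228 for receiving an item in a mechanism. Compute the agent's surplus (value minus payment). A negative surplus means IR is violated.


Step 1: Surplus = value - payment = 309 - 228 = 81
Step 2: IR is satisfied (surplus >= 0)

81


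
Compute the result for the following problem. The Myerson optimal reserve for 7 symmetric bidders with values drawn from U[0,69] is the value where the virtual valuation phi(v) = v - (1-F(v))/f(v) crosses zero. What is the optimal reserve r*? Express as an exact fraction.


Step 1: For U[0,69], F(v) = v/69 and f(v) = 1/69
Step 2: phi(v) = v - (1 - v/69)/(1/69) = v - (69 - v) = 2v - 69
Step 3: Set phi(r*) = 0: 2r* - 69 = 0
Step 4: r* = 69/2 (the number of bidders n = 7 does not enter)

69/2


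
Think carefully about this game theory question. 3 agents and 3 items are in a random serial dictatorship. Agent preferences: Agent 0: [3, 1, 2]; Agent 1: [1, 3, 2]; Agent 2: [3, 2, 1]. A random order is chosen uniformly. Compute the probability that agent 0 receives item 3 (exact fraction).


Step 1: Agent 0 wants item 3
Step 2: There are 6 possible orderings of agents
Step 3: In 3 orderings, agent 0 gets item 3
Step 4: Probability = 3/6 = 1/2

1/2


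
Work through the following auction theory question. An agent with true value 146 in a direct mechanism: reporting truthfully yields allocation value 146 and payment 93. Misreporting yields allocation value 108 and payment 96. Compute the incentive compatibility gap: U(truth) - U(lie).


Step 1: U(truth) = value - payment = 146 - 93 = 53
Step 2: U(lie) = allocation - payment = 108 - 96 = 12
Step 3: IC gap = 53 - 12 = 41

41


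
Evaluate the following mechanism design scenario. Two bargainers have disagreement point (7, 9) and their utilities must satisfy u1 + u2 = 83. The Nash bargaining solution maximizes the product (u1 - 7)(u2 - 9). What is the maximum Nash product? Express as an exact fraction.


Step 1: The Nash solution splits surplus symmetrically above the disagreement point
Step 2: u1 = (total + d1 - d2)/2 = (83 + 7 - 9)/2 = 81/2
Step 3: u2 = (total - d1 + d2)/2 = (83 - 7 + 9)/2 = 85/2
Step 4: Nash product = (81/2 - 7) * (85/2 - 9)
Step 5: = 67/2 * 67/2 = 4489/4

4489/4


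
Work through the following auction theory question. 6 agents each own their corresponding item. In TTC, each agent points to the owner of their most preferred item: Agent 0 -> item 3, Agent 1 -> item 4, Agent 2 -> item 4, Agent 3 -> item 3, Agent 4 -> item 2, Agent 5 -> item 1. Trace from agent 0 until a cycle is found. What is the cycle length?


Step 1: Trace the pointer graph from agent 0: 0 -> 3 -> 3
Step 2: A cycle is detected when we revisit agent 3
Step 3: The cycle is: 3 -> 3
Step 4: Cycle length = 1

1


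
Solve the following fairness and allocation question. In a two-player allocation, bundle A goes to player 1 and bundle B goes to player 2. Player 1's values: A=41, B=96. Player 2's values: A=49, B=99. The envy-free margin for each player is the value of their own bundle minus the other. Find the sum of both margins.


Step 1: Player 1's margin = v1(A) - v1(B) = 41 - 96 = -55
Step 2: Player 2's margin = v2(B) - v2(A) = 99 - 49 = 50
Step 3: Total margin = -55 + 50 = -5

-5


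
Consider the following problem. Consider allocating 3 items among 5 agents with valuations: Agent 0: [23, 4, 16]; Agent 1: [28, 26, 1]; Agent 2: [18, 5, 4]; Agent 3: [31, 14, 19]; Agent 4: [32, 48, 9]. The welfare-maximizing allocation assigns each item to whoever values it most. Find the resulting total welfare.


Step 1: For each item, find the maximum value among all agents.
Step 2: Item 0 -> Agent 4 (value 32)
Step 3: Item 1 -> Agent 4 (value 48)
Step 4: Item 2 -> Agent 3 (value 19)
Step 5: Total welfare = 32 + 48 + 19 = 99

99


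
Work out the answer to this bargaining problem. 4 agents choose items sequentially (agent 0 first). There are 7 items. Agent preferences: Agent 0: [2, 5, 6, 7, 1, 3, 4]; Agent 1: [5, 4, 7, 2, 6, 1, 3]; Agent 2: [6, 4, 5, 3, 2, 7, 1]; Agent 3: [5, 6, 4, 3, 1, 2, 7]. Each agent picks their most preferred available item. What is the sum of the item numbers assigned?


Step 1: Agent 0 picks item 2
Step 2: Agent 1 picks item 5
Step 3: Agent 2 picks item 6
Step 4: Agent 3 picks item 4
Step 5: Sum = 2 + 5 + 6 + 4 = 17

17


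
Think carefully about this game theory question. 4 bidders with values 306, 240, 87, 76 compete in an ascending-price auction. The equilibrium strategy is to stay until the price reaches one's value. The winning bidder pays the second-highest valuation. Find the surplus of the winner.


Step 1: Identify the highest value: 306
Step 2: Identify the second-highest value: 240
Step 3: The final price = second-highest value = 240
Step 4: Surplus = 306 - 240 = 66

66


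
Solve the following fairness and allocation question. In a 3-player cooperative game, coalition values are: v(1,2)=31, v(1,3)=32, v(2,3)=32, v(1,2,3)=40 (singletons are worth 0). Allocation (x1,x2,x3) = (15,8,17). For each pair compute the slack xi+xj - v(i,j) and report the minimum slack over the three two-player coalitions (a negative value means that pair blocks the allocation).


Step 1: Slack for coalition (1,2): x1+x2 - v12 = 23 - 31 = -8
Step 2: Slack for coalition (1,3): x1+x3 - v13 = 32 - 32 = 0
Step 3: Slack for coalition (2,3): x2+x3 - v23 = 25 - 32 = -7
Step 4: Minimum slack = min(-8, 0, -7) = -8, attained by (1,2); coalition (1,2) can block (slack < 0), so the allocation is not in the core

-8


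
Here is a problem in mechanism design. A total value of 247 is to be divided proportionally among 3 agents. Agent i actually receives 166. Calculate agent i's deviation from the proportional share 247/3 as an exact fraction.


Step 1: Proportional share = 247/3
Step 2: Agent's actual allocation = 166
Step 3: Excess = 166 - 247/3 = 251/3

251/3


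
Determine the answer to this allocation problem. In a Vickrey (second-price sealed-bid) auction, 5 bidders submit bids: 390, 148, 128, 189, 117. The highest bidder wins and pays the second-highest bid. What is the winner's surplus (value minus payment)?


Step 1: Sort bids in descending order: 390, 189, 148, 128, 117
Step 2: The winning bid is the highest: 390
Step 3: The payment equals the second-highest bid: 189
Step 4: Surplus = winner's bid - payment = 390 - 189 = 201

201


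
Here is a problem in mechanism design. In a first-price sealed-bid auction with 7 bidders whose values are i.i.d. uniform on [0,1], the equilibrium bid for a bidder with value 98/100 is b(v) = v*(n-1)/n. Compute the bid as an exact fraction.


Step 1: The symmetric BNE bidding function is b(v) = v * (n-1) / n
Step 2: Substitute v = 49/50 and n = 7
Step 3: b = 49/50 * 6/7
Step 4: b = 21/25

21/25


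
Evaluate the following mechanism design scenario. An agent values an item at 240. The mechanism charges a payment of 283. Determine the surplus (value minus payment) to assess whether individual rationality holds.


Step 1: Surplus = value - payment = 240 - 283 = -43
Step 2: IR is violated (surplus < 0)

-43


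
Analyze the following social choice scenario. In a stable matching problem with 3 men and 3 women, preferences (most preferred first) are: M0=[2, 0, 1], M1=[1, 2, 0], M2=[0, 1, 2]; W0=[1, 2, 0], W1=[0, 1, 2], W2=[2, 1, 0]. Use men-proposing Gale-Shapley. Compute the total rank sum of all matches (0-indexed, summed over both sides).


Step 1: Run Gale-Shapley (men propose, women hold best offer):
  M0 proposes to W2; she accepts
  M1 proposes to W1; she accepts
  M2 proposes to W0; she accepts
Step 2: Final matching: W0-M2, W1-M1, W2-M0
Step 3: 0-indexed ranks (man's rank of his match, then woman's): 0 + 1 + 0 + 1 + 0 + 2
Step 4: Total rank sum = 4

4


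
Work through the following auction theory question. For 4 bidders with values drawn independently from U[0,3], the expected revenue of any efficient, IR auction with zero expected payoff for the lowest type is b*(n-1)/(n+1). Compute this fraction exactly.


Step 1: By Revenue Equivalence, expected revenue = b*(n-1)/(n+1)
Step 2: Substituting n = 4, b = 3
Step 3: Revenue = 3*(4-1)/(4+1) = 3*3/5
Step 4: Revenue = 9/5

9/5


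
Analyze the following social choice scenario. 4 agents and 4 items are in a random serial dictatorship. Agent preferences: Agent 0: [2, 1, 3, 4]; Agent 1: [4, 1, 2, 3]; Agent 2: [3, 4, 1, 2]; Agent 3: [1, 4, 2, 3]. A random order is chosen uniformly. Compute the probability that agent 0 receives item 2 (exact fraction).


Step 1: Agent 0 wants item 2
Step 2: There are 24 possible orderings of agents
Step 3: In 24 orderings, agent 0 gets item 2
Step 4: Probability = 24/24 = 1

1


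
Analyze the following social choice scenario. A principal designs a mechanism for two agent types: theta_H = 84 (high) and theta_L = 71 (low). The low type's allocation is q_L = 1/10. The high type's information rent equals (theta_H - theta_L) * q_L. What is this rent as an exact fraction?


Step 1: theta_H - theta_L = 84 - 71 = 13
Step 2: Information rent = (theta_H - theta_L) * q_L
Step 3: = 13 * 1/10
Step 4: = 13/10

13/10


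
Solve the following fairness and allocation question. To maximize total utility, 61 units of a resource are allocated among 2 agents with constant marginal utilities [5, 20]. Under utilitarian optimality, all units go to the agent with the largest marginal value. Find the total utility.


Step 1: The marginal utilities are [5, 20]
Step 2: The highest marginal utility is 20
Step 3: All 61 units go to that agent
Step 4: Total utility = 20 * 61 = 1220

1220


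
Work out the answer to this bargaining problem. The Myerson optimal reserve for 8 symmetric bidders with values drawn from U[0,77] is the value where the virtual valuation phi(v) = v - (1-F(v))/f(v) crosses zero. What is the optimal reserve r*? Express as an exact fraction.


Step 1: For U[0,77], F(v) = v/77 and f(v) = 1/77
Step 2: phi(v) = v - (1 - v/77)/(1/77) = v - (77 - v) = 2v - 77
Step 3: Set phi(r*) = 0: 2r* - 77 = 0
Step 4: r* = 77/2 (the number of bidders n = 8 does not enter)

77/2


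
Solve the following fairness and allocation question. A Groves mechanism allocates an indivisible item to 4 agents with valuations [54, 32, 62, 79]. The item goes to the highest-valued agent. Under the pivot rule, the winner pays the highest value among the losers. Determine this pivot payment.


Step 1: The efficient winner is agent 3 with value 79
Step 2: Other agents' values: [54, 32, 62]
Step 3: Pivot payment = max(others) = 62
Step 4: The winner pays 62

62


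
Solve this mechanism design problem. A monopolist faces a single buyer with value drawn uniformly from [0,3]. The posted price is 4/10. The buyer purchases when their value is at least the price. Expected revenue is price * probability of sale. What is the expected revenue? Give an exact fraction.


Step 1: Posted price r = 2/5, value support [0,3]
Step 2: P(v >= r) = (3 - 2/5)/3 = 13/15
Step 3: Expected revenue = r * P(v >= r) = 2/5 * 13/15
Step 4: Revenue = 26/75

26/75


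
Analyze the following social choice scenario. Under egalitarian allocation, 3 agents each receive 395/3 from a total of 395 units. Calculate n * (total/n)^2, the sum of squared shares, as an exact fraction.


Step 1: Each agent's share = 395/3
Step 2: Square of each share = (395/3)^2 = 156025/9
Step 3: Sum of squares = 3 * 156025/9 = 156025/3

156025/3


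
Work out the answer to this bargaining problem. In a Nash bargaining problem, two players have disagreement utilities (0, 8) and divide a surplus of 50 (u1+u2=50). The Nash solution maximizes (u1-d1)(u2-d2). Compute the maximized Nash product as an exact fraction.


Step 1: The Nash solution splits surplus symmetrically above the disagreement point
Step 2: u1 = (total + d1 - d2)/2 = (50 + 0 - 8)/2 = 21
Step 3: u2 = (total - d1 + d2)/2 = (50 - 0 + 8)/2 = 29
Step 4: Nash product = (21 - 0) * (29 - 8)
Step 5: = 21 * 21 = 441

441


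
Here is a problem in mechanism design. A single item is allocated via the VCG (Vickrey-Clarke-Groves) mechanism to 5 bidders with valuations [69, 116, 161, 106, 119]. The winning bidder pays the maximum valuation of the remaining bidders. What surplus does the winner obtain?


Step 1: The winner is the agent with the highest value: agent 2 with value 161
Step 2: Values of other agents: [69, 116, 106, 119]
Step 3: VCG payment = max of others' values = 119
Step 4: Surplus = 161 - 119 = 42

42


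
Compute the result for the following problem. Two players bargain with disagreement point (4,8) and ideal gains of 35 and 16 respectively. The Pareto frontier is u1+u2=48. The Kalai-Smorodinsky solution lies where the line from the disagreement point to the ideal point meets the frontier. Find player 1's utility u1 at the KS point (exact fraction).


Step 1: At the KS point, (u1-d1)/r1 = (u2-d2)/r2 = t and u1+u2 = 48
Step 2: u1 = d1 + r1*t and u2 = d2 + r2*t, so (d1 + r1*t) + (d2 + r2*t) = 48
Step 3: t = (48 - 4 - 8)/(35 + 16) = 36/51 = 12/17
Step 4: u1 = d1 + r1*t = 4 + 35 * 12/17 = 488/17
Step 5: (Check: u2 = d2 + r2*t = 328/17; u1+u2 = 488/17 + 328/17 = 48, on the frontier.)

488/17


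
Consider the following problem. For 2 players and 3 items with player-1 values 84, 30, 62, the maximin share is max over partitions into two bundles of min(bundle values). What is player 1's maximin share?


Step 1: Item values = 84, 30, 62
Step 2: Enumerate all 2-bundle partitions and take the smaller bundle:
  Partition 1: {84} vs {30,62} -> bundles 84, 92; min = 84
  Partition 2: {30} vs {84,62} -> bundles 30, 146; min = 30
  Partition 3: {62} vs {84,30} -> bundles 62, 114; min = 62
Step 3: MMS = max(84, 30, 62) = 84

84
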